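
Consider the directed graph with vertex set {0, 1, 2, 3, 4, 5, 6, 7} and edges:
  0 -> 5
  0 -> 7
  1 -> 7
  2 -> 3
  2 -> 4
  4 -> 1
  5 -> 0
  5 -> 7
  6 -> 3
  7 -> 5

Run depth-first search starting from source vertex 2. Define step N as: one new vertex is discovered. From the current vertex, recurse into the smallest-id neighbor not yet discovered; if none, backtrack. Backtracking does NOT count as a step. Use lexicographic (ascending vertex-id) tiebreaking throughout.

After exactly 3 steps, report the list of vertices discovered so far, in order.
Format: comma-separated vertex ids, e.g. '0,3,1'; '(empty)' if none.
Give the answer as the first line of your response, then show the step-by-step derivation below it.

2,3,4

step 1: discover 2; path=2; order=2
step 2: discover 3; path=2>3; order=2,3
step 3: discover 4; path=2>4; order=2,3,4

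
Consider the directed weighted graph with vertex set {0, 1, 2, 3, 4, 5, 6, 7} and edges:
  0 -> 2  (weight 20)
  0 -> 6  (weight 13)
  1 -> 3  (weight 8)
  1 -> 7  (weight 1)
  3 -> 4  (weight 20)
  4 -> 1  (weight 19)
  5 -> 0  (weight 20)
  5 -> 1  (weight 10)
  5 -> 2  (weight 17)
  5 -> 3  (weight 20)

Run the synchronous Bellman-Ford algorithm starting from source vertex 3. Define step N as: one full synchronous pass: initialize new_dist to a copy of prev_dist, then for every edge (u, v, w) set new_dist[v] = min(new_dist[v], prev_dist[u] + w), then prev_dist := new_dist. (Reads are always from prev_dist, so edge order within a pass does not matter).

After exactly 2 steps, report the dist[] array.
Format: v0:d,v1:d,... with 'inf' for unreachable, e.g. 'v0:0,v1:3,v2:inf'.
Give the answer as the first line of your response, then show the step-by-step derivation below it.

v0:inf,v1:39,v2:inf,v3:0,v4:20,v5:inf,v6:inf,v7:inf

step 1: dist = v0:inf,v1:inf,v2:inf,v3:0,v4:20,v5:inf,v6:inf,v7:inf
step 2: dist = v0:inf,v1:39,v2:inf,v3:0,v4:20,v5:inf,v6:inf,v7:inf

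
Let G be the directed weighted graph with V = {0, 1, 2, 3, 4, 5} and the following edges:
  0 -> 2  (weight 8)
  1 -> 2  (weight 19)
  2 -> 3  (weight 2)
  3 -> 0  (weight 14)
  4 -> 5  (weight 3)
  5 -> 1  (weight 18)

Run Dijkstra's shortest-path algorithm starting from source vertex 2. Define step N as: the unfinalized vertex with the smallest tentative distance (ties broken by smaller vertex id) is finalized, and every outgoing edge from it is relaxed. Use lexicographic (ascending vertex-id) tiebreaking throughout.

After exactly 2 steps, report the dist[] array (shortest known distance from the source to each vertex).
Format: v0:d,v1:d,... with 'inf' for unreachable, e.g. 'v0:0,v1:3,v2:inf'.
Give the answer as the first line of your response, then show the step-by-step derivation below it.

v0:16,v1:inf,v2:0,v3:2,v4:inf,v5:inf

step 1: dist = v0:inf,v1:inf,v2:0,v3:2,v4:inf,v5:inf
step 2: dist = v0:16,v1:inf,v2:0,v3:2,v4:inf,v5:inf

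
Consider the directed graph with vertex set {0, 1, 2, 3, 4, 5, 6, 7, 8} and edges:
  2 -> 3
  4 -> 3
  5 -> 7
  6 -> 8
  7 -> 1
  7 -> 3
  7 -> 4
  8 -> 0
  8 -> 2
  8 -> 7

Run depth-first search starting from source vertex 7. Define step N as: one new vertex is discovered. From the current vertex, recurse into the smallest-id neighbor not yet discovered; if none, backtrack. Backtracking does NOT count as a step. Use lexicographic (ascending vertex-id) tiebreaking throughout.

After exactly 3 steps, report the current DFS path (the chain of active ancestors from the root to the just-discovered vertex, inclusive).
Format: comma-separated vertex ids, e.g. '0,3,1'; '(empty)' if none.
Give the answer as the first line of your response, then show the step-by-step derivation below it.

7,3

step 1: discover 7; path=7; order=7
step 2: discover 1; path=7>1; order=7,1
step 3: discover 3; path=7>3; order=7,1,3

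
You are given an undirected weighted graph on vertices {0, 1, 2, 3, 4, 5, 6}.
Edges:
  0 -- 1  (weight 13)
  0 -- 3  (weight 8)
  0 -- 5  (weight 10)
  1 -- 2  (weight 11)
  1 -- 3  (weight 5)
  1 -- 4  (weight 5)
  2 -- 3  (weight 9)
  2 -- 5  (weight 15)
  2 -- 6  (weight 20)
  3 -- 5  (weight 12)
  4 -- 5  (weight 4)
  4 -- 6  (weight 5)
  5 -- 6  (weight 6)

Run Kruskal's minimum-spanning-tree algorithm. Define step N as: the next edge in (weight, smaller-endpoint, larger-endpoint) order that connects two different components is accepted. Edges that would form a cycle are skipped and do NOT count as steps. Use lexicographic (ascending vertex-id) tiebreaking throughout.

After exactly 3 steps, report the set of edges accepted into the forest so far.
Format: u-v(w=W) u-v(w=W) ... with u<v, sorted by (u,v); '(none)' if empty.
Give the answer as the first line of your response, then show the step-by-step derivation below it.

1-3(w=5) 1-4(w=5) 4-5(w=4)

step 1: add edge 4-5 (w=4); MST = {4-5(w=4)}
step 2: add edge 1-3 (w=5); MST = {1-3(w=5) 4-5(w=4)}
step 3: add edge 1-4 (w=5); MST = {1-3(w=5) 1-4(w=5) 4-5(w=4)}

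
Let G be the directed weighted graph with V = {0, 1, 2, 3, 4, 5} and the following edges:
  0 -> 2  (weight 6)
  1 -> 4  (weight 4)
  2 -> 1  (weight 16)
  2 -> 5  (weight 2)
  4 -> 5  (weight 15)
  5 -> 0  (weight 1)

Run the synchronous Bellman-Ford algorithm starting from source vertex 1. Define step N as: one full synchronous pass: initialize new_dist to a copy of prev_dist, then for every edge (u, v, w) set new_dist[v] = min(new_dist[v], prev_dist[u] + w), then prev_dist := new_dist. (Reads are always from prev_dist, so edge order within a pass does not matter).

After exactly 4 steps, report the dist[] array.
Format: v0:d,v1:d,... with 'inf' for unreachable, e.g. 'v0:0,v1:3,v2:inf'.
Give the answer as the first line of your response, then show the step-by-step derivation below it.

v0:20,v1:0,v2:26,v3:inf,v4:4,v5:19

step 1: dist = v0:inf,v1:0,v2:inf,v3:inf,v4:4,v5:inf
step 2: dist = v0:inf,v1:0,v2:inf,v3:inf,v4:4,v5:19
step 3: dist = v0:20,v1:0,v2:inf,v3:inf,v4:4,v5:19
step 4: dist = v0:20,v1:0,v2:26,v3:inf,v4:4,v5:19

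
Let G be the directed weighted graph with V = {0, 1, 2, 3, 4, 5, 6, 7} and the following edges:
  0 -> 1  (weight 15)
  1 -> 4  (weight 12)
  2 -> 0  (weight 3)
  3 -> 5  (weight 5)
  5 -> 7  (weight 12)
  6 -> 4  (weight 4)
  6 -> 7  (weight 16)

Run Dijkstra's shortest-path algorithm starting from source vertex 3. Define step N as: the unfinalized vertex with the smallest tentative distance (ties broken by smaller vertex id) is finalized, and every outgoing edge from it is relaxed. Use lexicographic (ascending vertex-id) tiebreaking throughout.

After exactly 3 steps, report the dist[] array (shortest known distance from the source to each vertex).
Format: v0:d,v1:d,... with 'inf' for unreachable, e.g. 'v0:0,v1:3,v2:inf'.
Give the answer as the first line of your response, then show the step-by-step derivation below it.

v0:inf,v1:inf,v2:inf,v3:0,v4:inf,v5:5,v6:inf,v7:17

step 1: dist = v0:inf,v1:inf,v2:inf,v3:0,v4:inf,v5:5,v6:inf,v7:inf
step 2: dist = v0:inf,v1:inf,v2:inf,v3:0,v4:inf,v5:5,v6:inf,v7:17
step 3: dist = v0:inf,v1:inf,v2:inf,v3:0,v4:inf,v5:5,v6:inf,v7:17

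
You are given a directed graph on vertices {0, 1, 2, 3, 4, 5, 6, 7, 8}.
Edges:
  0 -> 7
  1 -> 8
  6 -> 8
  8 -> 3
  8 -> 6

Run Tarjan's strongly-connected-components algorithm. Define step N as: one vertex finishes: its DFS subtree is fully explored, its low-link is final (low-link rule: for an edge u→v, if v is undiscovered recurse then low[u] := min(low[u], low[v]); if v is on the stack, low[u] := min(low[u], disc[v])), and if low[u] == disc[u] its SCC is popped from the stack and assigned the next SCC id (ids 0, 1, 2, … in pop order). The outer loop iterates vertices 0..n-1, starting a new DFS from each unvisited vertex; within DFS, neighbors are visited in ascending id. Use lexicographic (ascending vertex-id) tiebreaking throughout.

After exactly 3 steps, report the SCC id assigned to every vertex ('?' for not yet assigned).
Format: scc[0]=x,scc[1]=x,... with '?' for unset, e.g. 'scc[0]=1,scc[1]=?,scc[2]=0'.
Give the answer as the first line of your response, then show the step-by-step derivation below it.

scc[0]=1,scc[1]=?,scc[2]=?,scc[3]=2,scc[4]=?,scc[5]=?,scc[6]=?,scc[7]=0,scc[8]=?

step 1: low=(low[0]=0,low[1]=?,low[2]=?,low[3]=?,low[4]=?,low[5]=?,low[6]=?,low[7]=1,low[8]=?); scc=(scc[0]=?,scc[1]=?,scc[2]=?,scc[3]=?,scc[4]=?,scc[5]=?,scc[6]=?,scc[7]=0,scc[8]=?)
step 2: low=(low[0]=0,low[1]=?,low[2]=?,low[3]=?,low[4]=?,low[5]=?,low[6]=?,low[7]=1,low[8]=?); scc=(scc[0]=1,scc[1]=?,scc[2]=?,scc[3]=?,scc[4]=?,scc[5]=?,scc[6]=?,scc[7]=0,scc[8]=?)
step 3: low=(low[0]=0,low[1]=2,low[2]=?,low[3]=4,low[4]=?,low[5]=?,low[6]=?,low[7]=1,low[8]=3); scc=(scc[0]=1,scc[1]=?,scc[2]=?,scc[3]=2,scc[4]=?,scc[5]=?,scc[6]=?,scc[7]=0,scc[8]=?)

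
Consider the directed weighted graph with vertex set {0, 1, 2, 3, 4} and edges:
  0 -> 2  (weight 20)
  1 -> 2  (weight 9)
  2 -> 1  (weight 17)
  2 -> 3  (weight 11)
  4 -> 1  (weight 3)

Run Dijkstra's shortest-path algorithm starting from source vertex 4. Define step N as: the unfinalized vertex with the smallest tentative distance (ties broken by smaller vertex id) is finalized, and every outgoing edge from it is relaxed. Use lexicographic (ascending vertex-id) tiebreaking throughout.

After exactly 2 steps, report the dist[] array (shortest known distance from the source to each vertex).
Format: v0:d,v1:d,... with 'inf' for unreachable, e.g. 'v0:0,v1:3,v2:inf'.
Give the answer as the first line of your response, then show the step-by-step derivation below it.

v0:inf,v1:3,v2:12,v3:inf,v4:0

step 1: dist = v0:inf,v1:3,v2:inf,v3:inf,v4:0
step 2: dist = v0:inf,v1:3,v2:12,v3:inf,v4:0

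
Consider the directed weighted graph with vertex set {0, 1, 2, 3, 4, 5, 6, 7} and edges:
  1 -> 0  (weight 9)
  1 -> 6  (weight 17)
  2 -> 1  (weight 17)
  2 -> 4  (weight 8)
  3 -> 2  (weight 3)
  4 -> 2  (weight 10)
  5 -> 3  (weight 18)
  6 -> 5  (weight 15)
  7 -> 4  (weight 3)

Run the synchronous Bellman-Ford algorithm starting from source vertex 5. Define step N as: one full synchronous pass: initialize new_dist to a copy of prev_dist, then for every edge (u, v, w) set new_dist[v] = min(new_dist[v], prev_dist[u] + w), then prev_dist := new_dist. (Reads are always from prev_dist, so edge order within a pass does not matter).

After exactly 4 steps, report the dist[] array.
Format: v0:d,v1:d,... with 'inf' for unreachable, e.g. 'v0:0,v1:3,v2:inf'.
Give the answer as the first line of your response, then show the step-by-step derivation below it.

v0:47,v1:38,v2:21,v3:18,v4:29,v5:0,v6:55,v7:inf

step 1: dist = v0:inf,v1:inf,v2:inf,v3:18,v4:inf,v5:0,v6:inf,v7:inf
step 2: dist = v0:inf,v1:inf,v2:21,v3:18,v4:inf,v5:0,v6:inf,v7:inf
step 3: dist = v0:inf,v1:38,v2:21,v3:18,v4:29,v5:0,v6:inf,v7:inf
step 4: dist = v0:47,v1:38,v2:21,v3:18,v4:29,v5:0,v6:55,v7:inf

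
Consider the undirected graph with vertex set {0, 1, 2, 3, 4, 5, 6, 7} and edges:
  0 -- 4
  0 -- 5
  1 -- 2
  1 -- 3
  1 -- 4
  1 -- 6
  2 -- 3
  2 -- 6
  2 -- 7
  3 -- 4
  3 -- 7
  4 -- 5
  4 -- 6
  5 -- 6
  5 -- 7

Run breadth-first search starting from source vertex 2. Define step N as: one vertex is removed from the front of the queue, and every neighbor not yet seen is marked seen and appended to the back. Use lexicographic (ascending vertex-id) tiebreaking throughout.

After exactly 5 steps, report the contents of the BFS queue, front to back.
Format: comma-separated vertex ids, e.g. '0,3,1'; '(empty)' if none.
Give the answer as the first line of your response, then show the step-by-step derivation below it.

4,5

step 1: dequeue 2; queue=[1,3,6,7]; order=2
step 2: dequeue 1; queue=[3,6,7,4]; order=2,1
step 3: dequeue 3; queue=[6,7,4]; order=2,1,3
step 4: dequeue 6; queue=[7,4,5]; order=2,1,3,6
step 5: dequeue 7; queue=[4,5]; order=2,1,3,6,7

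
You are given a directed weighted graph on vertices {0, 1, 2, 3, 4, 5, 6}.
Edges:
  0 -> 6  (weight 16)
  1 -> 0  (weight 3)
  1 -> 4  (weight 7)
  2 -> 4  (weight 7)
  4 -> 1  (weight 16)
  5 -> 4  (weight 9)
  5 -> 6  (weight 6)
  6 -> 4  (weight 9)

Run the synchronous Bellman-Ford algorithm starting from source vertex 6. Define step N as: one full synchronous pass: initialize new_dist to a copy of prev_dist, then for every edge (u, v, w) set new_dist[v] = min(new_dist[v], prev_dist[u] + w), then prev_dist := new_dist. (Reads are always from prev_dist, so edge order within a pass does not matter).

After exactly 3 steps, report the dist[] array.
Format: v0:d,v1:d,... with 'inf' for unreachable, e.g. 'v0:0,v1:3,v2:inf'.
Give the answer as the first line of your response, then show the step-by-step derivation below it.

v0:28,v1:25,v2:inf,v3:inf,v4:9,v5:inf,v6:0

step 1: dist = v0:inf,v1:inf,v2:inf,v3:inf,v4:9,v5:inf,v6:0
step 2: dist = v0:inf,v1:25,v2:inf,v3:inf,v4:9,v5:inf,v6:0
step 3: dist = v0:28,v1:25,v2:inf,v3:inf,v4:9,v5:inf,v6:0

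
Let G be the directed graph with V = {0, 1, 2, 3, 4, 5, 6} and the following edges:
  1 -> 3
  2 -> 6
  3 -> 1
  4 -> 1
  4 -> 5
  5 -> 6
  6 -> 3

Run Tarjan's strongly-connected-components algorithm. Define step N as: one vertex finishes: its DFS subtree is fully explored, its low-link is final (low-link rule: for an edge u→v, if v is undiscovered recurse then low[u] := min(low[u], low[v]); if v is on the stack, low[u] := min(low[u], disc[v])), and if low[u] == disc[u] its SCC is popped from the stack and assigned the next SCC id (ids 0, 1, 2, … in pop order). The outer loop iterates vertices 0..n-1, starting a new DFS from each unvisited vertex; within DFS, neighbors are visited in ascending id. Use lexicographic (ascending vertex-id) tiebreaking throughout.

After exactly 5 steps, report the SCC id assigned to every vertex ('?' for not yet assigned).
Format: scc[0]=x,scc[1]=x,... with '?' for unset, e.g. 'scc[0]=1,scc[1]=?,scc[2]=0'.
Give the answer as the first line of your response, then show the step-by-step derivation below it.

scc[0]=0,scc[1]=1,scc[2]=3,scc[3]=1,scc[4]=?,scc[5]=?,scc[6]=2

step 1: low=(low[0]=0,low[1]=?,low[2]=?,low[3]=?,low[4]=?,low[5]=?,low[6]=?); scc=(scc[0]=0,scc[1]=?,scc[2]=?,scc[3]=?,scc[4]=?,scc[5]=?,scc[6]=?)
step 2: low=(low[0]=0,low[1]=1,low[2]=?,low[3]=1,low[4]=?,low[5]=?,low[6]=?); scc=(scc[0]=0,scc[1]=?,scc[2]=?,scc[3]=?,scc[4]=?,scc[5]=?,scc[6]=?)
step 3: low=(low[0]=0,low[1]=1,low[2]=?,low[3]=1,low[4]=?,low[5]=?,low[6]=?); scc=(scc[0]=0,scc[1]=1,scc[2]=?,scc[3]=1,scc[4]=?,scc[5]=?,scc[6]=?)
step 4: low=(low[0]=0,low[1]=1,low[2]=3,low[3]=1,low[4]=?,low[5]=?,low[6]=4); scc=(scc[0]=0,scc[1]=1,scc[2]=?,scc[3]=1,scc[4]=?,scc[5]=?,scc[6]=2)
step 5: low=(low[0]=0,low[1]=1,low[2]=3,low[3]=1,low[4]=?,low[5]=?,low[6]=4); scc=(scc[0]=0,scc[1]=1,scc[2]=3,scc[3]=1,scc[4]=?,scc[5]=?,scc[6]=2)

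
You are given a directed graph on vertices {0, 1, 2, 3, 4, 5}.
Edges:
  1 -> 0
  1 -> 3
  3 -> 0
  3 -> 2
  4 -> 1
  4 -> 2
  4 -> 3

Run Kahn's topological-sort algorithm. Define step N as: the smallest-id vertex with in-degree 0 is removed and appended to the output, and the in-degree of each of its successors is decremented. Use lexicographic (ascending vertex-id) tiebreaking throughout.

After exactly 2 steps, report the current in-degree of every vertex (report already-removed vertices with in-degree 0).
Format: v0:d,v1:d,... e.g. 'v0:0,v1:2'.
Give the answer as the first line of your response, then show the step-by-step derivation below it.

v0:1,v1:0,v2:1,v3:0,v4:0,v5:0

step 1: output 4; order=[4]; indeg=(2,0,1,1,0,0)
step 2: output 1; order=[4,1]; indeg=(1,0,1,0,0,0)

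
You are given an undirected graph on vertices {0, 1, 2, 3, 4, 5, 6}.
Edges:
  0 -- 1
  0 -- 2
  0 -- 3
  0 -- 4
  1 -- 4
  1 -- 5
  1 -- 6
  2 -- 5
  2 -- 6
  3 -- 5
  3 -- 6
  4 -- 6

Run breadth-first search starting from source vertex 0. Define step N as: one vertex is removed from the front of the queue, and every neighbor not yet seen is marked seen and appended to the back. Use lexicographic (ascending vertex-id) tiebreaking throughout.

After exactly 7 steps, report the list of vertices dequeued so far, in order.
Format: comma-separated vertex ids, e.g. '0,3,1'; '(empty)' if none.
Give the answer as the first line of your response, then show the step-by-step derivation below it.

0,1,2,3,4,5,6

step 1: dequeue 0; queue=[1,2,3,4]; order=0
step 2: dequeue 1; queue=[2,3,4,5,6]; order=0,1
step 3: dequeue 2; queue=[3,4,5,6]; order=0,1,2
step 4: dequeue 3; queue=[4,5,6]; order=0,1,2,3
step 5: dequeue 4; queue=[5,6]; order=0,1,2,3,4
step 6: dequeue 5; queue=[6]; order=0,1,2,3,4,5
step 7: dequeue 6; queue=[(empty)]; order=0,1,2,3,4,5,6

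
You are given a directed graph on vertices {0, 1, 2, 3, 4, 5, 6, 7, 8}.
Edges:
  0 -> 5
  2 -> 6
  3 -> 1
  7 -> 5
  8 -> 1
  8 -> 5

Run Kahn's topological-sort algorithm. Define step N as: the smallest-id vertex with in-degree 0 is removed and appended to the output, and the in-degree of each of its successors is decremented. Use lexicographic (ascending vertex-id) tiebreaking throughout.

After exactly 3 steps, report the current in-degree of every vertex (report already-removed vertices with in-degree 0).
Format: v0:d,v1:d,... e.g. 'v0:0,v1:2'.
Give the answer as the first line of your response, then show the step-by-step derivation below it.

v0:0,v1:1,v2:0,v3:0,v4:0,v5:2,v6:0,v7:0,v8:0

step 1: output 0; order=[0]; indeg=(0,2,0,0,0,2,1,0,0)
step 2: output 2; order=[0,2]; indeg=(0,2,0,0,0,2,0,0,0)
step 3: output 3; order=[0,2,3]; indeg=(0,1,0,0,0,2,0,0,0)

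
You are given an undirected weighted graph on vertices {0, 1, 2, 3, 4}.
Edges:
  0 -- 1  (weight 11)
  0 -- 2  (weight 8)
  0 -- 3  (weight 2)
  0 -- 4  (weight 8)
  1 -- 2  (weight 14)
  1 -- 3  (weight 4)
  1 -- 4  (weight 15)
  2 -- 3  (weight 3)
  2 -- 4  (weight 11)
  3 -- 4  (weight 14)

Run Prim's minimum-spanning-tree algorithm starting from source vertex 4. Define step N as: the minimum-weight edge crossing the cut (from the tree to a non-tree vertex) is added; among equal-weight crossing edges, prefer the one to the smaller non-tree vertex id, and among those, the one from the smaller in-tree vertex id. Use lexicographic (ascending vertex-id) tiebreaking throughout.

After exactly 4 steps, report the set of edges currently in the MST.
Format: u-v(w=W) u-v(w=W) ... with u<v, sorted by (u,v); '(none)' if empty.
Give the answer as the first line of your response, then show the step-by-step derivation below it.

0-3(w=2) 0-4(w=8) 1-3(w=4) 2-3(w=3)

step 1: add edge 0-4 (w=8); MST = {0-4(w=8)}
step 2: add edge 0-3 (w=2); MST = {0-3(w=2) 0-4(w=8)}
step 3: add edge 2-3 (w=3); MST = {0-3(w=2) 0-4(w=8) 2-3(w=3)}
step 4: add edge 1-3 (w=4); MST = {0-3(w=2) 0-4(w=8) 1-3(w=4) 2-3(w=3)}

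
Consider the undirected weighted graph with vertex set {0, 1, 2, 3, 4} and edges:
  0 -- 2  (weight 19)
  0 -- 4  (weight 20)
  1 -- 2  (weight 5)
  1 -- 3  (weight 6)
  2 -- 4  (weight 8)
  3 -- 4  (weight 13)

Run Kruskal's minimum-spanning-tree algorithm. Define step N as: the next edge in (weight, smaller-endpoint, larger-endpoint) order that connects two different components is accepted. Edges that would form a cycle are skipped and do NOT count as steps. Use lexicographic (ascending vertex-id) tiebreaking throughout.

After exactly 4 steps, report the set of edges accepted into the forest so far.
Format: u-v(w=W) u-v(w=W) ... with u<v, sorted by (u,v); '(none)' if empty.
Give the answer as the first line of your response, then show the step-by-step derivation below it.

0-2(w=19) 1-2(w=5) 1-3(w=6) 2-4(w=8)

step 1: add edge 1-2 (w=5); MST = {1-2(w=5)}
step 2: add edge 1-3 (w=6); MST = {1-2(w=5) 1-3(w=6)}
step 3: add edge 2-4 (w=8); MST = {1-2(w=5) 1-3(w=6) 2-4(w=8)}
step 4: add edge 0-2 (w=19); MST = {0-2(w=19) 1-2(w=5) 1-3(w=6) 2-4(w=8)}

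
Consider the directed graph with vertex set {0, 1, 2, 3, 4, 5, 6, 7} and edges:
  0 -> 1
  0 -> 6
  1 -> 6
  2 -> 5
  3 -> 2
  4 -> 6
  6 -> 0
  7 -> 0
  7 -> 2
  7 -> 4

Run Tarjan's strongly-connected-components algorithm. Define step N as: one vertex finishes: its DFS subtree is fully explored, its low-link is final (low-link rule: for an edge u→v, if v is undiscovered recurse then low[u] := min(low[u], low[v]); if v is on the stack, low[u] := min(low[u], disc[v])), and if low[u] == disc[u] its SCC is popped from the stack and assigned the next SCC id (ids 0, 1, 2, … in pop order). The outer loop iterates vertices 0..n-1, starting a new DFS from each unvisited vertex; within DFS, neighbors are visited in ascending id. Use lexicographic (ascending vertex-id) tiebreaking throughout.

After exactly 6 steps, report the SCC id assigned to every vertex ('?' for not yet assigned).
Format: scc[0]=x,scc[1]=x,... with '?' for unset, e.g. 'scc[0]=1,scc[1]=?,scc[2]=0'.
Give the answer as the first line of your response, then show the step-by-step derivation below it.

scc[0]=0,scc[1]=0,scc[2]=2,scc[3]=3,scc[4]=?,scc[5]=1,scc[6]=0,scc[7]=?

step 1: low=(low[0]=0,low[1]=1,low[2]=?,low[3]=?,low[4]=?,low[5]=?,low[6]=0,low[7]=?); scc=(scc[0]=?,scc[1]=?,scc[2]=?,scc[3]=?,scc[4]=?,scc[5]=?,scc[6]=?,scc[7]=?)
step 2: low=(low[0]=0,low[1]=0,low[2]=?,low[3]=?,low[4]=?,low[5]=?,low[6]=0,low[7]=?); scc=(scc[0]=?,scc[1]=?,scc[2]=?,scc[3]=?,scc[4]=?,scc[5]=?,scc[6]=?,scc[7]=?)
step 3: low=(low[0]=0,low[1]=0,low[2]=?,low[3]=?,low[4]=?,low[5]=?,low[6]=0,low[7]=?); scc=(scc[0]=0,scc[1]=0,scc[2]=?,scc[3]=?,scc[4]=?,scc[5]=?,scc[6]=0,scc[7]=?)
step 4: low=(low[0]=0,low[1]=0,low[2]=3,low[3]=?,low[4]=?,low[5]=4,low[6]=0,low[7]=?); scc=(scc[0]=0,scc[1]=0,scc[2]=?,scc[3]=?,scc[4]=?,scc[5]=1,scc[6]=0,scc[7]=?)
step 5: low=(low[0]=0,low[1]=0,low[2]=3,low[3]=?,low[4]=?,low[5]=4,low[6]=0,low[7]=?); scc=(scc[0]=0,scc[1]=0,scc[2]=2,scc[3]=?,scc[4]=?,scc[5]=1,scc[6]=0,scc[7]=?)
step 6: low=(low[0]=0,low[1]=0,low[2]=3,low[3]=5,low[4]=?,low[5]=4,low[6]=0,low[7]=?); scc=(scc[0]=0,scc[1]=0,scc[2]=2,scc[3]=3,scc[4]=?,scc[5]=1,scc[6]=0,scc[7]=?)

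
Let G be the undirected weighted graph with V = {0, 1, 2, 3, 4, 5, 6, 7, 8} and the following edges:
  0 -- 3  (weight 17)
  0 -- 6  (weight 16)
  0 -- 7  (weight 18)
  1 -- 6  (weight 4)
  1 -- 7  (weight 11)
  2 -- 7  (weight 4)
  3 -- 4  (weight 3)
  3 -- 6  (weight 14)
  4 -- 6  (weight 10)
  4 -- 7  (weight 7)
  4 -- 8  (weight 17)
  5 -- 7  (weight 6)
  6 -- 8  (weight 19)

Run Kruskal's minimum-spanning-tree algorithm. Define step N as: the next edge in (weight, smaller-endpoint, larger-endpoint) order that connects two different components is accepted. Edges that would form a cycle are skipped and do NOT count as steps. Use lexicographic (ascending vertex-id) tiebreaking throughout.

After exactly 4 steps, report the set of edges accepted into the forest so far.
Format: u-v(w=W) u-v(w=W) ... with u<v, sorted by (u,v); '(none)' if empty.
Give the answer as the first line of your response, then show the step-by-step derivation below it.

1-6(w=4) 2-7(w=4) 3-4(w=3) 5-7(w=6)

step 1: add edge 3-4 (w=3); MST = {3-4(w=3)}
step 2: add edge 1-6 (w=4); MST = {1-6(w=4) 3-4(w=3)}
step 3: add edge 2-7 (w=4); MST = {1-6(w=4) 2-7(w=4) 3-4(w=3)}
step 4: add edge 5-7 (w=6); MST = {1-6(w=4) 2-7(w=4) 3-4(w=3) 5-7(w=6)}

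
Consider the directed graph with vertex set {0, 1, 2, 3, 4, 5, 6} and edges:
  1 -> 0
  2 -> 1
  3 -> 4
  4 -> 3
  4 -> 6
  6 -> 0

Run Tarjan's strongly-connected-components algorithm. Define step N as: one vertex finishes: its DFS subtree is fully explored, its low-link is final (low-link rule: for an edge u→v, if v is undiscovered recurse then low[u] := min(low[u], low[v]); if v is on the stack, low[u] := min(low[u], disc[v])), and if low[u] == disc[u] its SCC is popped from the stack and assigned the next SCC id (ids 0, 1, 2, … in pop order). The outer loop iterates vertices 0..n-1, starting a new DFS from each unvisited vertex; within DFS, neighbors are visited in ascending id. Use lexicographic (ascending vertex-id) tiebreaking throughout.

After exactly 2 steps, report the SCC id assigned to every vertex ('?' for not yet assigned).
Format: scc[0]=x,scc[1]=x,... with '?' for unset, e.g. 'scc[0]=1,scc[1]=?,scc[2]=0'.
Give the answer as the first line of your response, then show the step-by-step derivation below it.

scc[0]=0,scc[1]=1,scc[2]=?,scc[3]=?,scc[4]=?,scc[5]=?,scc[6]=?

step 1: low=(low[0]=0,low[1]=?,low[2]=?,low[3]=?,low[4]=?,low[5]=?,low[6]=?); scc=(scc[0]=0,scc[1]=?,scc[2]=?,scc[3]=?,scc[4]=?,scc[5]=?,scc[6]=?)
step 2: low=(low[0]=0,low[1]=1,low[2]=?,low[3]=?,low[4]=?,low[5]=?,low[6]=?); scc=(scc[0]=0,scc[1]=1,scc[2]=?,scc[3]=?,scc[4]=?,scc[5]=?,scc[6]=?)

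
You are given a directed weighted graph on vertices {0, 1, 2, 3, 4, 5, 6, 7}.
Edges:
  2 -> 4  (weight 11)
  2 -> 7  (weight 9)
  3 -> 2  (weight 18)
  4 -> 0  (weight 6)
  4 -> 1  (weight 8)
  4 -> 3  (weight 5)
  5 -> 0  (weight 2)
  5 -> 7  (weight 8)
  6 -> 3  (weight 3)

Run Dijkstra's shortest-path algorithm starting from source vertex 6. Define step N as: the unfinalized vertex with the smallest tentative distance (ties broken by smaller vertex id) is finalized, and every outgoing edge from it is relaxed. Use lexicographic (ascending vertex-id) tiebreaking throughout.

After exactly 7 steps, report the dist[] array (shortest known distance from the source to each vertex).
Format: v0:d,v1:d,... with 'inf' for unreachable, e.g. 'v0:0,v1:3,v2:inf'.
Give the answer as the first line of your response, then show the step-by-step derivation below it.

v0:38,v1:40,v2:21,v3:3,v4:32,v5:inf,v6:0,v7:30

step 1: dist = v0:inf,v1:inf,v2:inf,v3:3,v4:inf,v5:inf,v6:0,v7:inf
step 2: dist = v0:inf,v1:inf,v2:21,v3:3,v4:inf,v5:inf,v6:0,v7:inf
step 3: dist = v0:inf,v1:inf,v2:21,v3:3,v4:32,v5:inf,v6:0,v7:30
step 4: dist = v0:inf,v1:inf,v2:21,v3:3,v4:32,v5:inf,v6:0,v7:30
step 5: dist = v0:38,v1:40,v2:21,v3:3,v4:32,v5:inf,v6:0,v7:30
step 6: dist = v0:38,v1:40,v2:21,v3:3,v4:32,v5:inf,v6:0,v7:30
step 7: dist = v0:38,v1:40,v2:21,v3:3,v4:32,v5:inf,v6:0,v7:30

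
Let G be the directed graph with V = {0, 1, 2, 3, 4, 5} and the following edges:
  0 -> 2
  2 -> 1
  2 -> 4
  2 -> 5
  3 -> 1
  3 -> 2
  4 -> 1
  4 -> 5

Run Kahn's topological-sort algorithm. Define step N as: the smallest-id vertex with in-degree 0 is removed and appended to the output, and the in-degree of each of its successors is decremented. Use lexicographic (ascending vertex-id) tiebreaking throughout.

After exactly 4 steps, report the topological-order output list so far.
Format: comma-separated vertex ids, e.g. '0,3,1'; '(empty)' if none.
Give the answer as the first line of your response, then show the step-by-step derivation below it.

0,3,2,4

step 1: output 0; order=[0]; indeg=(0,3,1,0,1,2)
step 2: output 3; order=[0,3]; indeg=(0,2,0,0,1,2)
step 3: output 2; order=[0,3,2]; indeg=(0,1,0,0,0,1)
step 4: output 4; order=[0,3,2,4]; indeg=(0,0,0,0,0,0)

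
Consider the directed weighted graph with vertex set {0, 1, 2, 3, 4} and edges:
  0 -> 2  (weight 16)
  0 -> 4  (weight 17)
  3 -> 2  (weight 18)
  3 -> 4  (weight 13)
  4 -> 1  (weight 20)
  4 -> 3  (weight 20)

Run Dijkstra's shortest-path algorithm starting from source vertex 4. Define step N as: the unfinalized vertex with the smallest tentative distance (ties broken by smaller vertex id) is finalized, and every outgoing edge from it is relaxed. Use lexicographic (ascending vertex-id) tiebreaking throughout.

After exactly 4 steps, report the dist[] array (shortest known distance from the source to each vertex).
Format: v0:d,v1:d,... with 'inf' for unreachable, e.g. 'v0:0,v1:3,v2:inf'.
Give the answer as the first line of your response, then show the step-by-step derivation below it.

v0:inf,v1:20,v2:38,v3:20,v4:0

step 1: dist = v0:inf,v1:20,v2:inf,v3:20,v4:0
step 2: dist = v0:inf,v1:20,v2:inf,v3:20,v4:0
step 3: dist = v0:inf,v1:20,v2:38,v3:20,v4:0
step 4: dist = v0:inf,v1:20,v2:38,v3:20,v4:0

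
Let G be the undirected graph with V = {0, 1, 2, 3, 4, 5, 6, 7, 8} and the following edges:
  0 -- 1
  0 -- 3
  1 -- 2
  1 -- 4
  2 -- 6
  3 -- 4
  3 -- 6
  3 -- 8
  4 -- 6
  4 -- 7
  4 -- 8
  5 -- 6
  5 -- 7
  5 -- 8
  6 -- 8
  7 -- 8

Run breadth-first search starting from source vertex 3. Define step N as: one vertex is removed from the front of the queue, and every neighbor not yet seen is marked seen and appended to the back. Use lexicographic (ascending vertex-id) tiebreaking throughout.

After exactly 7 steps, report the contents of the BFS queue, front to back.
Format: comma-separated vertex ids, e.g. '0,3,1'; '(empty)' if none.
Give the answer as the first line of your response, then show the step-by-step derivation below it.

2,5

step 1: dequeue 3; queue=[0,4,6,8]; order=3
step 2: dequeue 0; queue=[4,6,8,1]; order=3,0
step 3: dequeue 4; queue=[6,8,1,7]; order=3,0,4
step 4: dequeue 6; queue=[8,1,7,2,5]; order=3,0,4,6
step 5: dequeue 8; queue=[1,7,2,5]; order=3,0,4,6,8
step 6: dequeue 1; queue=[7,2,5]; order=3,0,4,6,8,1
step 7: dequeue 7; queue=[2,5]; order=3,0,4,6,8,1,7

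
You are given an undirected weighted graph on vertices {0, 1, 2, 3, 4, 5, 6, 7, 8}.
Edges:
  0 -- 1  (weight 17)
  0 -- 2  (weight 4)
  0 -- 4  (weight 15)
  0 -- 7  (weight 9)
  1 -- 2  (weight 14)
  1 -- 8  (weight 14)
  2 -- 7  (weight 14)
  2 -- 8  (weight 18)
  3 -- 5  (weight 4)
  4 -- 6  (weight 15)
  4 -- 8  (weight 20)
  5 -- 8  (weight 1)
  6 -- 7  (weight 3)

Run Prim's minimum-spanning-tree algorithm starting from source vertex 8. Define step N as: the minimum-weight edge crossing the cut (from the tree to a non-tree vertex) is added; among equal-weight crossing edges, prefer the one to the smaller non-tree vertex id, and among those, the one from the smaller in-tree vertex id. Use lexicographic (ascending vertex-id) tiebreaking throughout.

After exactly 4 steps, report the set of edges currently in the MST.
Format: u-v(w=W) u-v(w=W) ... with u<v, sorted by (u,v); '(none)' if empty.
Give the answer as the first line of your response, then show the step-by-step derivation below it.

1-2(w=14) 1-8(w=14) 3-5(w=4) 5-8(w=1)

step 1: add edge 5-8 (w=1); MST = {5-8(w=1)}
step 2: add edge 3-5 (w=4); MST = {3-5(w=4) 5-8(w=1)}
step 3: add edge 1-8 (w=14); MST = {1-8(w=14) 3-5(w=4) 5-8(w=1)}
step 4: add edge 1-2 (w=14); MST = {1-2(w=14) 1-8(w=14) 3-5(w=4) 5-8(w=1)}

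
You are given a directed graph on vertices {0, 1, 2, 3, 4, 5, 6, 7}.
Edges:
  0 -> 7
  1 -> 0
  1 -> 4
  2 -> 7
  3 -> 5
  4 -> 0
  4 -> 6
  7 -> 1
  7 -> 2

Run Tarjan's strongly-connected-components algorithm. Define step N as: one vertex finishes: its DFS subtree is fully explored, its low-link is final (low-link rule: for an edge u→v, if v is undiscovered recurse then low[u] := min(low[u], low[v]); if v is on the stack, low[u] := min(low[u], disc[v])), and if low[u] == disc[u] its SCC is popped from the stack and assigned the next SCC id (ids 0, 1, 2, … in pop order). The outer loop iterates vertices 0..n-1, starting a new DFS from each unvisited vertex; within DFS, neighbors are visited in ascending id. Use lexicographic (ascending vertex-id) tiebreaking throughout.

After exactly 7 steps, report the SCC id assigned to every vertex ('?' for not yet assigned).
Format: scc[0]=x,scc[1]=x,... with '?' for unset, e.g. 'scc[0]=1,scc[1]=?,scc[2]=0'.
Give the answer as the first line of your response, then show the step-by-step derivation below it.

scc[0]=1,scc[1]=1,scc[2]=1,scc[3]=?,scc[4]=1,scc[5]=2,scc[6]=0,scc[7]=1

step 1: low=(low[0]=0,low[1]=0,low[2]=?,low[3]=?,low[4]=0,low[5]=?,low[6]=4,low[7]=1); scc=(scc[0]=?,scc[1]=?,scc[2]=?,scc[3]=?,scc[4]=?,scc[5]=?,scc[6]=0,scc[7]=?)
step 2: low=(low[0]=0,low[1]=0,low[2]=?,low[3]=?,low[4]=0,low[5]=?,low[6]=4,low[7]=1); scc=(scc[0]=?,scc[1]=?,scc[2]=?,scc[3]=?,scc[4]=?,scc[5]=?,scc[6]=0,scc[7]=?)
step 3: low=(low[0]=0,low[1]=0,low[2]=?,low[3]=?,low[4]=0,low[5]=?,low[6]=4,low[7]=1); scc=(scc[0]=?,scc[1]=?,scc[2]=?,scc[3]=?,scc[4]=?,scc[5]=?,scc[6]=0,scc[7]=?)
step 4: low=(low[0]=0,low[1]=0,low[2]=1,low[3]=?,low[4]=0,low[5]=?,low[6]=4,low[7]=0); scc=(scc[0]=?,scc[1]=?,scc[2]=?,scc[3]=?,scc[4]=?,scc[5]=?,scc[6]=0,scc[7]=?)
step 5: low=(low[0]=0,low[1]=0,low[2]=1,low[3]=?,low[4]=0,low[5]=?,low[6]=4,low[7]=0); scc=(scc[0]=?,scc[1]=?,scc[2]=?,scc[3]=?,scc[4]=?,scc[5]=?,scc[6]=0,scc[7]=?)
step 6: low=(low[0]=0,low[1]=0,low[2]=1,low[3]=?,low[4]=0,low[5]=?,low[6]=4,low[7]=0); scc=(scc[0]=1,scc[1]=1,scc[2]=1,scc[3]=?,scc[4]=1,scc[5]=?,scc[6]=0,scc[7]=1)
step 7: low=(low[0]=0,low[1]=0,low[2]=1,low[3]=6,low[4]=0,low[5]=7,low[6]=4,low[7]=0); scc=(scc[0]=1,scc[1]=1,scc[2]=1,scc[3]=?,scc[4]=1,scc[5]=2,scc[6]=0,scc[7]=1)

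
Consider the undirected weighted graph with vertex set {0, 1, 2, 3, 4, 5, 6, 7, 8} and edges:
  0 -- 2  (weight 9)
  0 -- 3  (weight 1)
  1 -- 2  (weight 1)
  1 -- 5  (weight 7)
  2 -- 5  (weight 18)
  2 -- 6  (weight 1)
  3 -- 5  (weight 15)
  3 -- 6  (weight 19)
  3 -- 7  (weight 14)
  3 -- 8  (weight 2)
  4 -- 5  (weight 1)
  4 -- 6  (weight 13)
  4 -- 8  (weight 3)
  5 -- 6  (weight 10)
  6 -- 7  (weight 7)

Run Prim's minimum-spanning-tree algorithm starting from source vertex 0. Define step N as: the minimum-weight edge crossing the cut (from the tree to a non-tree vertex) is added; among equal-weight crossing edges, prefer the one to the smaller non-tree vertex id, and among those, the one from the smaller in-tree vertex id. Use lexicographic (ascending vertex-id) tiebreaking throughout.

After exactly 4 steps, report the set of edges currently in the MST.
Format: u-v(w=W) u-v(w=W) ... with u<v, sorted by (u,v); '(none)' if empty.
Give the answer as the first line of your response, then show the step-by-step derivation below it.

0-3(w=1) 3-8(w=2) 4-5(w=1) 4-8(w=3)

step 1: add edge 0-3 (w=1); MST = {0-3(w=1)}
step 2: add edge 3-8 (w=2); MST = {0-3(w=1) 3-8(w=2)}
step 3: add edge 4-8 (w=3); MST = {0-3(w=1) 3-8(w=2) 4-8(w=3)}
step 4: add edge 4-5 (w=1); MST = {0-3(w=1) 3-8(w=2) 4-5(w=1) 4-8(w=3)}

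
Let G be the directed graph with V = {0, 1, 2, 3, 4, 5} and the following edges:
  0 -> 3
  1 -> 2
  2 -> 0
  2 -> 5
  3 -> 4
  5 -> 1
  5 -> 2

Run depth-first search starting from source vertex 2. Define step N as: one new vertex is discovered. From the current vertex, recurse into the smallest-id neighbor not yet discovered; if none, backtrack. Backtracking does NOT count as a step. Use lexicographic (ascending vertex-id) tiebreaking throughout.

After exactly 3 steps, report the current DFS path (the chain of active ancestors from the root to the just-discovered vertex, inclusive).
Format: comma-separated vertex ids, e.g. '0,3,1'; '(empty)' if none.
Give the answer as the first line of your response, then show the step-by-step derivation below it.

2,0,3

step 1: discover 2; path=2; order=2
step 2: discover 0; path=2>0; order=2,0
step 3: discover 3; path=2>0>3; order=2,0,3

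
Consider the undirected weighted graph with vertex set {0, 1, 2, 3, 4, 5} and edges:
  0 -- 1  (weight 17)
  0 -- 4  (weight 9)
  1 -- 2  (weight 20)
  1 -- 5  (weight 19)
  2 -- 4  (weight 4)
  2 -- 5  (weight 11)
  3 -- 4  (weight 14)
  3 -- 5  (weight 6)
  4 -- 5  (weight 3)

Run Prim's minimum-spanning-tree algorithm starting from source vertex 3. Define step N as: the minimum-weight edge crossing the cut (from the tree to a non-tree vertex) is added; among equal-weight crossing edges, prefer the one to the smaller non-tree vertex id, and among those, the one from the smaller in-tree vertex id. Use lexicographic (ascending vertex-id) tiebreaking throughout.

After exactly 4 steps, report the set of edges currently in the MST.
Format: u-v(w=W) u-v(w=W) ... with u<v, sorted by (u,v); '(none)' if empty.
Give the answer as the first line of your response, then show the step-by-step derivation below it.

0-4(w=9) 2-4(w=4) 3-5(w=6) 4-5(w=3)

step 1: add edge 3-5 (w=6); MST = {3-5(w=6)}
step 2: add edge 4-5 (w=3); MST = {3-5(w=6) 4-5(w=3)}
step 3: add edge 2-4 (w=4); MST = {2-4(w=4) 3-5(w=6) 4-5(w=3)}
step 4: add edge 0-4 (w=9); MST = {0-4(w=9) 2-4(w=4) 3-5(w=6) 4-5(w=3)}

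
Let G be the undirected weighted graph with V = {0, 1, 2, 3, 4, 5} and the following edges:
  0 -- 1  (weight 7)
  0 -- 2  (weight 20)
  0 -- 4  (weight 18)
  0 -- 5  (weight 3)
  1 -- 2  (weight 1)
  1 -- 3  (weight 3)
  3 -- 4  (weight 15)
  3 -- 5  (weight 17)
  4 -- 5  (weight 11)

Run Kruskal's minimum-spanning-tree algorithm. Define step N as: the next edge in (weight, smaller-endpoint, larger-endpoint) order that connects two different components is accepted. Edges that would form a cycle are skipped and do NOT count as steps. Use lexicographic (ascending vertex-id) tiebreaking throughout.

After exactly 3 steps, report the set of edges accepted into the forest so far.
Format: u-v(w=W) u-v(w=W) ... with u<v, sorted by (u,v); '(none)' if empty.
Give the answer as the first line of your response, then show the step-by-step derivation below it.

0-5(w=3) 1-2(w=1) 1-3(w=3)

step 1: add edge 1-2 (w=1); MST = {1-2(w=1)}
step 2: add edge 0-5 (w=3); MST = {0-5(w=3) 1-2(w=1)}
step 3: add edge 1-3 (w=3); MST = {0-5(w=3) 1-2(w=1) 1-3(w=3)}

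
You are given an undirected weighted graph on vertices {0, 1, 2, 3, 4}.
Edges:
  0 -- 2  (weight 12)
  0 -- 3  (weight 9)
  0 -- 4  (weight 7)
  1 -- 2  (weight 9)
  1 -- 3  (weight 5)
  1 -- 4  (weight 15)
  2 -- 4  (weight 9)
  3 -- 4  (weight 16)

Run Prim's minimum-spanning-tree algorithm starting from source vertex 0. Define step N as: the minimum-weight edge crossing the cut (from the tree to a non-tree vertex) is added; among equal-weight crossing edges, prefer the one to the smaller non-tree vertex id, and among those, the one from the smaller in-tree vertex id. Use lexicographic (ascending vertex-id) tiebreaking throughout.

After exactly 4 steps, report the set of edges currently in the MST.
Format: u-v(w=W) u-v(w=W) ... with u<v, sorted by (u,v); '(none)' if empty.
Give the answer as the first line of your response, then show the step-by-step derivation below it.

0-4(w=7) 1-2(w=9) 1-3(w=5) 2-4(w=9)

step 1: add edge 0-4 (w=7); MST = {0-4(w=7)}
step 2: add edge 2-4 (w=9); MST = {0-4(w=7) 2-4(w=9)}
step 3: add edge 1-2 (w=9); MST = {0-4(w=7) 1-2(w=9) 2-4(w=9)}
step 4: add edge 1-3 (w=5); MST = {0-4(w=7) 1-2(w=9) 1-3(w=5) 2-4(w=9)}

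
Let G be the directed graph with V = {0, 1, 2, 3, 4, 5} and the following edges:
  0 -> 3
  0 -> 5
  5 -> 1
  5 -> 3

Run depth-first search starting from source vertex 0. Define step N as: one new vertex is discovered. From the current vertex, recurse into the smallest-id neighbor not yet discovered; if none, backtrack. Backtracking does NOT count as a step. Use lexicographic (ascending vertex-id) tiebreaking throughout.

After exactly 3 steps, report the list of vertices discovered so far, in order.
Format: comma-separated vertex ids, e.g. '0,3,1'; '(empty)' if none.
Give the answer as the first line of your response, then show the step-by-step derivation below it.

0,3,5

step 1: discover 0; path=0; order=0
step 2: discover 3; path=0>3; order=0,3
step 3: discover 5; path=0>5; order=0,3,5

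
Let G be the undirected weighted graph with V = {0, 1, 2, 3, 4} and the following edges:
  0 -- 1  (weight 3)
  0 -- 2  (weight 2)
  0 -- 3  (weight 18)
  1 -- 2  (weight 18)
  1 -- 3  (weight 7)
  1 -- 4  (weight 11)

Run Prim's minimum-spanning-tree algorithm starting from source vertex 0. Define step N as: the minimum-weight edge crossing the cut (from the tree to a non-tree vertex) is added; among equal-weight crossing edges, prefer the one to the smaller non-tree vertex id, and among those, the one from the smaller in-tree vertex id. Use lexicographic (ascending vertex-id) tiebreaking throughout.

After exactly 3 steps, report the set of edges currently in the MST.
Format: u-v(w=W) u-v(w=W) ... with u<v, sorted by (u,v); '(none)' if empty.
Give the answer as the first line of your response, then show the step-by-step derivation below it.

0-1(w=3) 0-2(w=2) 1-3(w=7)

step 1: add edge 0-2 (w=2); MST = {0-2(w=2)}
step 2: add edge 0-1 (w=3); MST = {0-1(w=3) 0-2(w=2)}
step 3: add edge 1-3 (w=7); MST = {0-1(w=3) 0-2(w=2) 1-3(w=7)}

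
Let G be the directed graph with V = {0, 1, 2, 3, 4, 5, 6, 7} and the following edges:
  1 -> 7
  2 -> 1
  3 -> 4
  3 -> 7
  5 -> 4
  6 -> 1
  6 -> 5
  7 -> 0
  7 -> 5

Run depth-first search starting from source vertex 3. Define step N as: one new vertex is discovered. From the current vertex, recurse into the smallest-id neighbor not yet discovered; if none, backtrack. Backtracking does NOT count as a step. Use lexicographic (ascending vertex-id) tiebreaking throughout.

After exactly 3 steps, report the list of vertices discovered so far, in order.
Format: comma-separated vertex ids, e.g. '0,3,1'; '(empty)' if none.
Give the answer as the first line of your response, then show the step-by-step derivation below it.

3,4,7

step 1: discover 3; path=3; order=3
step 2: discover 4; path=3>4; order=3,4
step 3: discover 7; path=3>7; order=3,4,7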